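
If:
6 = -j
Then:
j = -6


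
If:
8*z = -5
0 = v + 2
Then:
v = -2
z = -5/8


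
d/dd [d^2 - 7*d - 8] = 2*d - 7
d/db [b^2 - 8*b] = 2*b - 8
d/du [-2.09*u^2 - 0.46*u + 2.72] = -4.18*u - 0.46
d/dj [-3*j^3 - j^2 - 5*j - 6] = -9*j^2 - 2*j - 5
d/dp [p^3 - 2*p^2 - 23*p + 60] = 3*p^2 - 4*p - 23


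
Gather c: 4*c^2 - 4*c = 4*c^2 - 4*c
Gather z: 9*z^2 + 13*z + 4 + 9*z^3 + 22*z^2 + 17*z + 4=9*z^3 + 31*z^2 + 30*z + 8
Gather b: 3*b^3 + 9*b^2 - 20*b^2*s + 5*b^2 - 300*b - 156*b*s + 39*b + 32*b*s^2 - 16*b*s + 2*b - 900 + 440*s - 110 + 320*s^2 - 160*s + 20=3*b^3 + b^2*(14 - 20*s) + b*(32*s^2 - 172*s - 259) + 320*s^2 + 280*s - 990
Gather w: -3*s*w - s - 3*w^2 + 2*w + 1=-s - 3*w^2 + w*(2 - 3*s) + 1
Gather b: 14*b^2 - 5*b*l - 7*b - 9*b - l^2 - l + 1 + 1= 14*b^2 + b*(-5*l - 16) - l^2 - l + 2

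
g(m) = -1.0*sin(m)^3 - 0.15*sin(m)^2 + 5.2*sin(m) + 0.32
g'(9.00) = -4.16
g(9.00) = 2.37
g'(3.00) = -5.05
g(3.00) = 1.05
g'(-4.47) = -0.50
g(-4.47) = 4.31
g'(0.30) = 4.63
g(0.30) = 1.82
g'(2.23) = -1.89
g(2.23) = 3.84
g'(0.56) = 3.55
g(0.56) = 2.89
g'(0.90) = 1.94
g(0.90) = 3.82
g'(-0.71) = 3.13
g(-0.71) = -2.86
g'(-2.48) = -3.35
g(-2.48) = -2.70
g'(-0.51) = 4.04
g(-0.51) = -2.14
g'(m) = -3.0*sin(m)^2*cos(m) - 0.3*sin(m)*cos(m) + 5.2*cos(m)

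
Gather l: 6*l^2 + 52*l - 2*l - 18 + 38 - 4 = 6*l^2 + 50*l + 16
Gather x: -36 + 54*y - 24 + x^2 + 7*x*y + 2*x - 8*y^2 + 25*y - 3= x^2 + x*(7*y + 2) - 8*y^2 + 79*y - 63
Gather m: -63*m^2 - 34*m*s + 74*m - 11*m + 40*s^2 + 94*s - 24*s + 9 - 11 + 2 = -63*m^2 + m*(63 - 34*s) + 40*s^2 + 70*s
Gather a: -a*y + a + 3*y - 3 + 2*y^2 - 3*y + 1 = a*(1 - y) + 2*y^2 - 2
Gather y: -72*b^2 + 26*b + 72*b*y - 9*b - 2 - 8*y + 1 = -72*b^2 + 17*b + y*(72*b - 8) - 1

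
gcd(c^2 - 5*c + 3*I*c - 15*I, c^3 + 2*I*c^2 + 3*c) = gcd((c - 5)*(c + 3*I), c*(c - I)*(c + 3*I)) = c + 3*I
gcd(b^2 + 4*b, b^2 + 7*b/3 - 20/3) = b + 4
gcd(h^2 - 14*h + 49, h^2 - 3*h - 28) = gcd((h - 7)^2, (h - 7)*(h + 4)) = h - 7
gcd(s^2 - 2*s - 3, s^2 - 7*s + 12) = s - 3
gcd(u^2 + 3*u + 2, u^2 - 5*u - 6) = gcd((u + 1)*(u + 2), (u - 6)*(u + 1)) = u + 1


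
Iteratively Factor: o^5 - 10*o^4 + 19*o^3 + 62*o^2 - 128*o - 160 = (o - 4)*(o^4 - 6*o^3 - 5*o^2 + 42*o + 40) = (o - 4)*(o + 1)*(o^3 - 7*o^2 + 2*o + 40) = (o - 5)*(o - 4)*(o + 1)*(o^2 - 2*o - 8) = (o - 5)*(o - 4)*(o + 1)*(o + 2)*(o - 4)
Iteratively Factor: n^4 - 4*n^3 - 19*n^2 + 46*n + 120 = (n - 5)*(n^3 + n^2 - 14*n - 24) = (n - 5)*(n + 3)*(n^2 - 2*n - 8) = (n - 5)*(n - 4)*(n + 3)*(n + 2)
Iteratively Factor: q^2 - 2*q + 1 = (q - 1)*(q - 1)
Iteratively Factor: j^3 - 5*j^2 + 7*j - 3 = (j - 1)*(j^2 - 4*j + 3) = (j - 1)^2*(j - 3)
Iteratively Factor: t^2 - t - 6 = (t - 3)*(t + 2)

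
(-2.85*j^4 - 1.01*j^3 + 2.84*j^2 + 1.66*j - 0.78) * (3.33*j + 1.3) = -9.4905*j^5 - 7.0683*j^4 + 8.1442*j^3 + 9.2198*j^2 - 0.4394*j - 1.014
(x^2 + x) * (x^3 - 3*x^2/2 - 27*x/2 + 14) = x^5 - x^4/2 - 15*x^3 + x^2/2 + 14*x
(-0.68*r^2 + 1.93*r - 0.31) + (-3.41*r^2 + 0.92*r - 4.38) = -4.09*r^2 + 2.85*r - 4.69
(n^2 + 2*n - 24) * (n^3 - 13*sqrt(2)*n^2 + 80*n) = n^5 - 13*sqrt(2)*n^4 + 2*n^4 - 26*sqrt(2)*n^3 + 56*n^3 + 160*n^2 + 312*sqrt(2)*n^2 - 1920*n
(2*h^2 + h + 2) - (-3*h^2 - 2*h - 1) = 5*h^2 + 3*h + 3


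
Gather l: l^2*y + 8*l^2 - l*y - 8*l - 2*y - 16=l^2*(y + 8) + l*(-y - 8) - 2*y - 16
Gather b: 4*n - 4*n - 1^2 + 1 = 0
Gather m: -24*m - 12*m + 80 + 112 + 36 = 228 - 36*m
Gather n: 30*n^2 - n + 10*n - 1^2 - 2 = 30*n^2 + 9*n - 3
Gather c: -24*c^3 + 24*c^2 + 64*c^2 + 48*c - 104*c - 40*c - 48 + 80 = -24*c^3 + 88*c^2 - 96*c + 32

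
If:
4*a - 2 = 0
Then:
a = 1/2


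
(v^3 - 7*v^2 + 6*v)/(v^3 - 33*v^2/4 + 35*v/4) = 4*(v^2 - 7*v + 6)/(4*v^2 - 33*v + 35)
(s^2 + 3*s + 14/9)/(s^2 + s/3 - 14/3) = (s + 2/3)/(s - 2)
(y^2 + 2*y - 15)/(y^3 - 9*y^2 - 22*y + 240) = (y - 3)/(y^2 - 14*y + 48)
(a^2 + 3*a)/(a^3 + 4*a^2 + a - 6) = a/(a^2 + a - 2)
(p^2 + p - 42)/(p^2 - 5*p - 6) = (p + 7)/(p + 1)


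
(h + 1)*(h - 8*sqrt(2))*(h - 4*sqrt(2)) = h^3 - 12*sqrt(2)*h^2 + h^2 - 12*sqrt(2)*h + 64*h + 64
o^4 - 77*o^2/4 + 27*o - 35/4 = (o - 7/2)*(o - 1)*(o - 1/2)*(o + 5)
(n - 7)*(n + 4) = n^2 - 3*n - 28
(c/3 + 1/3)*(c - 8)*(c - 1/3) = c^3/3 - 22*c^2/9 - 17*c/9 + 8/9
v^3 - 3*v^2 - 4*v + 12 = (v - 3)*(v - 2)*(v + 2)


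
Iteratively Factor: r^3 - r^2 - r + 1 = (r - 1)*(r^2 - 1) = (r - 1)^2*(r + 1)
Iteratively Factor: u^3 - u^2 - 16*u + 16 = (u + 4)*(u^2 - 5*u + 4) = (u - 1)*(u + 4)*(u - 4)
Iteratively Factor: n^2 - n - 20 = (n - 5)*(n + 4)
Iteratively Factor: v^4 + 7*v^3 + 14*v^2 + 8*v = (v + 1)*(v^3 + 6*v^2 + 8*v) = (v + 1)*(v + 2)*(v^2 + 4*v) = v*(v + 1)*(v + 2)*(v + 4)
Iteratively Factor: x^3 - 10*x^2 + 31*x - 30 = (x - 2)*(x^2 - 8*x + 15) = (x - 3)*(x - 2)*(x - 5)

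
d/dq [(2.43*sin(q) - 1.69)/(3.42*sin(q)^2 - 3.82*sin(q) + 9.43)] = (-8.3106*sin(q)^2 + 11.5596*sin(q) + 16.4591)*cos(q)/(11.6964*sin(q)^4 - 26.1288*sin(q)^3 + 79.0936*sin(q)^2 - 72.0452*sin(q) + 88.9249)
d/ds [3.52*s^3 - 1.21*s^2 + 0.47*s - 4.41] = 10.56*s^2 - 2.42*s + 0.47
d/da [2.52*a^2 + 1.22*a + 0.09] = 5.04*a + 1.22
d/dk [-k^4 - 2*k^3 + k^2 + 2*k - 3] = -4*k^3 - 6*k^2 + 2*k + 2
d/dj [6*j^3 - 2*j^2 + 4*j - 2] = 18*j^2 - 4*j + 4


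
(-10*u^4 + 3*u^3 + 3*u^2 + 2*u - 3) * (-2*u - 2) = 20*u^5 + 14*u^4 - 12*u^3 - 10*u^2 + 2*u + 6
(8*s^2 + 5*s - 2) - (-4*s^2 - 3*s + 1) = 12*s^2 + 8*s - 3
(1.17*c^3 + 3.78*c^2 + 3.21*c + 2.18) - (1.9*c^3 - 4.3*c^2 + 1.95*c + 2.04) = -0.73*c^3 + 8.08*c^2 + 1.26*c + 0.14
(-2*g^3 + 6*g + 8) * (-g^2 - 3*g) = 2*g^5 + 6*g^4 - 6*g^3 - 26*g^2 - 24*g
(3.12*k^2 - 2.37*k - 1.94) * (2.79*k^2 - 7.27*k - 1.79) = 8.7048*k^4 - 29.2947*k^3 + 6.2325*k^2 + 18.3461*k + 3.4726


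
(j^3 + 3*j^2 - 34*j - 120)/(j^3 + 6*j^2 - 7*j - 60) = (j - 6)/(j - 3)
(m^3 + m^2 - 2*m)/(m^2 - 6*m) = (m^2 + m - 2)/(m - 6)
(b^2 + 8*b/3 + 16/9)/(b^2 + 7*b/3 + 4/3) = (b + 4/3)/(b + 1)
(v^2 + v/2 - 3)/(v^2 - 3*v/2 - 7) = (2*v - 3)/(2*v - 7)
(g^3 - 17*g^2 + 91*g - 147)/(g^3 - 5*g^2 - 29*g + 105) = (g - 7)/(g + 5)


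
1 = 1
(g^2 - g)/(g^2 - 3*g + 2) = g/(g - 2)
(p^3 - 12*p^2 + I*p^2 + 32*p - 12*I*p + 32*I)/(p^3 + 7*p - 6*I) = (p^3 + p^2*(-12 + I) + p*(32 - 12*I) + 32*I)/(p^3 + 7*p - 6*I)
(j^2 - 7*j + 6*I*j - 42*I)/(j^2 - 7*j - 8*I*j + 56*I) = (j + 6*I)/(j - 8*I)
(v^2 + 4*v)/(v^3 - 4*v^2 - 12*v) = (v + 4)/(v^2 - 4*v - 12)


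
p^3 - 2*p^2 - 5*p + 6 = (p - 3)*(p - 1)*(p + 2)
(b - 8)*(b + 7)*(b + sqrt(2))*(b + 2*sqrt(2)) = b^4 - b^3 + 3*sqrt(2)*b^3 - 52*b^2 - 3*sqrt(2)*b^2 - 168*sqrt(2)*b - 4*b - 224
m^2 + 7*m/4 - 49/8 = (m - 7/4)*(m + 7/2)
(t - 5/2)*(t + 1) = t^2 - 3*t/2 - 5/2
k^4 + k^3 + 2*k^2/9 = k^2*(k + 1/3)*(k + 2/3)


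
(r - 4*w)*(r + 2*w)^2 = r^3 - 12*r*w^2 - 16*w^3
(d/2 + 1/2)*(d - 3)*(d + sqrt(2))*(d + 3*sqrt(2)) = d^4/2 - d^3 + 2*sqrt(2)*d^3 - 4*sqrt(2)*d^2 + 3*d^2/2 - 6*sqrt(2)*d - 6*d - 9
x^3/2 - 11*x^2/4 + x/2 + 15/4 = (x/2 + 1/2)*(x - 5)*(x - 3/2)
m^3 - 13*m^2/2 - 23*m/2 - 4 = (m - 8)*(m + 1/2)*(m + 1)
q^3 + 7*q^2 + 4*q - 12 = (q - 1)*(q + 2)*(q + 6)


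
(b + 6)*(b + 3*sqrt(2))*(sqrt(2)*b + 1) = sqrt(2)*b^3 + 7*b^2 + 6*sqrt(2)*b^2 + 3*sqrt(2)*b + 42*b + 18*sqrt(2)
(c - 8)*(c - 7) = c^2 - 15*c + 56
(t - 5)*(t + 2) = t^2 - 3*t - 10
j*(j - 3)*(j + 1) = j^3 - 2*j^2 - 3*j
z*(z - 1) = z^2 - z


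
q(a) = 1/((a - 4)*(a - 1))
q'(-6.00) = 0.00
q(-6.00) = 0.01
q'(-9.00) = 0.00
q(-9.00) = 0.01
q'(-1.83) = 0.03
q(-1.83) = 0.06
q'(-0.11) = 0.25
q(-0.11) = 0.22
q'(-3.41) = 0.01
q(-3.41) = 0.03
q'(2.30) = 0.08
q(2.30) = -0.45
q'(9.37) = -0.01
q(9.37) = 0.02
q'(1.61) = 0.84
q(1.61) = -0.69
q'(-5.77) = 0.00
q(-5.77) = 0.02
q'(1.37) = 2.39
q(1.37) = -1.03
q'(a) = -1/((a - 4)*(a - 1)^2) - 1/((a - 4)^2*(a - 1)) = (5 - 2*a)/(a^4 - 10*a^3 + 33*a^2 - 40*a + 16)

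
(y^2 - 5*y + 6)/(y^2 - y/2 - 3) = 2*(y - 3)/(2*y + 3)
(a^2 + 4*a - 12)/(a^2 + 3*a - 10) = (a + 6)/(a + 5)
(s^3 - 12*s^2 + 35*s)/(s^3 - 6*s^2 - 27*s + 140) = s*(s - 5)/(s^2 + s - 20)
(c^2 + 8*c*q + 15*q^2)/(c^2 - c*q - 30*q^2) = (-c - 3*q)/(-c + 6*q)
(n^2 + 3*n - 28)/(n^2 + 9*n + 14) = (n - 4)/(n + 2)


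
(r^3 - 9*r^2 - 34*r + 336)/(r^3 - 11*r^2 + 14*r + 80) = (r^2 - r - 42)/(r^2 - 3*r - 10)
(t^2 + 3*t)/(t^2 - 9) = t/(t - 3)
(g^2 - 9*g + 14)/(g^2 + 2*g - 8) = (g - 7)/(g + 4)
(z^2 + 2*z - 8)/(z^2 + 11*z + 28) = (z - 2)/(z + 7)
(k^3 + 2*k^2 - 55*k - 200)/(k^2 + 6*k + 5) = (k^2 - 3*k - 40)/(k + 1)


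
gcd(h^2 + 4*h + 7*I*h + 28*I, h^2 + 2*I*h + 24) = 1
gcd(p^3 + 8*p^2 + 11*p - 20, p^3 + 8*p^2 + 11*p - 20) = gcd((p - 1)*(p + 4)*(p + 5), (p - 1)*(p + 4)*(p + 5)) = p^3 + 8*p^2 + 11*p - 20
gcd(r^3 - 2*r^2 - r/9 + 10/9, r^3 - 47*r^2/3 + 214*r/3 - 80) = r - 5/3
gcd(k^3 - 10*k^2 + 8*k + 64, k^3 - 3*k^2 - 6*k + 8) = k^2 - 2*k - 8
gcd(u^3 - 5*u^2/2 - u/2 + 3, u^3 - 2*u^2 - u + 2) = u^2 - u - 2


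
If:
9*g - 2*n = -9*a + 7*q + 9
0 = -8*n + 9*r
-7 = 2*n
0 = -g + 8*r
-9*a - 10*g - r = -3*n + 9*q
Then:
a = 2483/96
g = -224/9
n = -7/2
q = 31/32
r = -28/9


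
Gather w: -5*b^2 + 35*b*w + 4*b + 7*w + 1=-5*b^2 + 4*b + w*(35*b + 7) + 1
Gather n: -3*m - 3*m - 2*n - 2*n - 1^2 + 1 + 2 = -6*m - 4*n + 2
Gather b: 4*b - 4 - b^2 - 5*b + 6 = -b^2 - b + 2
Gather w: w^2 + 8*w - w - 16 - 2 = w^2 + 7*w - 18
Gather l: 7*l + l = 8*l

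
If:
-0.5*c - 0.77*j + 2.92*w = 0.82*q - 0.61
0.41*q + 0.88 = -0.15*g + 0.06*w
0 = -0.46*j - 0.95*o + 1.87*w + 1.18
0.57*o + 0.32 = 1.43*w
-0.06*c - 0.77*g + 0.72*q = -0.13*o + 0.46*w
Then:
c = 7.05619775656793*w - 1.87039712149725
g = -0.437254946782917*w - 1.45742515418624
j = 3.72463768115942 - 1.11594202898551*w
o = 2.50877192982456*w - 0.56140350877193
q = 0.306312785408384*w - 1.61313713871235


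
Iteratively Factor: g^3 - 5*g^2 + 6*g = (g - 3)*(g^2 - 2*g) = (g - 3)*(g - 2)*(g)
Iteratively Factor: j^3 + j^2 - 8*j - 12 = (j + 2)*(j^2 - j - 6) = (j - 3)*(j + 2)*(j + 2)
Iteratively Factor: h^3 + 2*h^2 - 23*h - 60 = (h - 5)*(h^2 + 7*h + 12) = (h - 5)*(h + 3)*(h + 4)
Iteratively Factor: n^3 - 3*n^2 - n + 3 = (n + 1)*(n^2 - 4*n + 3) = (n - 3)*(n + 1)*(n - 1)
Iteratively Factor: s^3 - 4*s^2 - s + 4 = (s - 1)*(s^2 - 3*s - 4) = (s - 1)*(s + 1)*(s - 4)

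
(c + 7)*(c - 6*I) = c^2 + 7*c - 6*I*c - 42*I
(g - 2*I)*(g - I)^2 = g^3 - 4*I*g^2 - 5*g + 2*I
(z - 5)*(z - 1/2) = z^2 - 11*z/2 + 5/2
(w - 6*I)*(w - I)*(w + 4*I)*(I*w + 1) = I*w^4 + 4*w^3 + 19*I*w^2 + 46*w - 24*I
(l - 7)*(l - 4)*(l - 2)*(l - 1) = l^4 - 14*l^3 + 63*l^2 - 106*l + 56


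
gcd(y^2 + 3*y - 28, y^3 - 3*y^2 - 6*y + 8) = y - 4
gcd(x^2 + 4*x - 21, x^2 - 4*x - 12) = 1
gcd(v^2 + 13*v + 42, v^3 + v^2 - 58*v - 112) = v + 7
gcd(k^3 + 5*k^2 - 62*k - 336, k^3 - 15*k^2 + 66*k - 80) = k - 8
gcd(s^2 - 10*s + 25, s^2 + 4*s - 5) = 1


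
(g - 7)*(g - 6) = g^2 - 13*g + 42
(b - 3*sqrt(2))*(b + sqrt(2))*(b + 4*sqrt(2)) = b^3 + 2*sqrt(2)*b^2 - 22*b - 24*sqrt(2)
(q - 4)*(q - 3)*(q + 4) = q^3 - 3*q^2 - 16*q + 48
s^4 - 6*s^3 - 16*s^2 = s^2*(s - 8)*(s + 2)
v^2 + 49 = (v - 7*I)*(v + 7*I)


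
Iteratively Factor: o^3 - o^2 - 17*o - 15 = (o + 3)*(o^2 - 4*o - 5) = (o + 1)*(o + 3)*(o - 5)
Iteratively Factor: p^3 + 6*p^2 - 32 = (p + 4)*(p^2 + 2*p - 8) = (p - 2)*(p + 4)*(p + 4)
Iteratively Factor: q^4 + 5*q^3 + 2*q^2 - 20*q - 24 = (q + 2)*(q^3 + 3*q^2 - 4*q - 12) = (q + 2)*(q + 3)*(q^2 - 4) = (q + 2)^2*(q + 3)*(q - 2)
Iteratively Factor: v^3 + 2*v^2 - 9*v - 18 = (v + 3)*(v^2 - v - 6) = (v + 2)*(v + 3)*(v - 3)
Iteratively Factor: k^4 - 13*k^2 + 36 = (k + 3)*(k^3 - 3*k^2 - 4*k + 12) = (k - 3)*(k + 3)*(k^2 - 4) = (k - 3)*(k - 2)*(k + 3)*(k + 2)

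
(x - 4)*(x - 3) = x^2 - 7*x + 12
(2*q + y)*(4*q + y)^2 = 32*q^3 + 32*q^2*y + 10*q*y^2 + y^3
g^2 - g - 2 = (g - 2)*(g + 1)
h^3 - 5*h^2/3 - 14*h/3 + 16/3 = (h - 8/3)*(h - 1)*(h + 2)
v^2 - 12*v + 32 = (v - 8)*(v - 4)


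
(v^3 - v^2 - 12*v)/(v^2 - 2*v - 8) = v*(v + 3)/(v + 2)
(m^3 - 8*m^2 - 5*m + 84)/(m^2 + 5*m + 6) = (m^2 - 11*m + 28)/(m + 2)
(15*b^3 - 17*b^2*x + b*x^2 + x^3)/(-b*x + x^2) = -15*b^2/x + 2*b + x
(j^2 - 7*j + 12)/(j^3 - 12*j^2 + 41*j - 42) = (j - 4)/(j^2 - 9*j + 14)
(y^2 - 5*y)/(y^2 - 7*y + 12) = y*(y - 5)/(y^2 - 7*y + 12)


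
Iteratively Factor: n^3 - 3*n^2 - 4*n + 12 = (n - 2)*(n^2 - n - 6) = (n - 3)*(n - 2)*(n + 2)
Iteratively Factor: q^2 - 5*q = (q)*(q - 5)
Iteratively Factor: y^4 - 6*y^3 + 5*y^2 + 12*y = (y)*(y^3 - 6*y^2 + 5*y + 12) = y*(y + 1)*(y^2 - 7*y + 12) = y*(y - 4)*(y + 1)*(y - 3)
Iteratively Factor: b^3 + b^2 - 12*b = (b + 4)*(b^2 - 3*b) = b*(b + 4)*(b - 3)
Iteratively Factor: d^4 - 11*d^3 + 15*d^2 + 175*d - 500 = (d - 5)*(d^3 - 6*d^2 - 15*d + 100) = (d - 5)^2*(d^2 - d - 20) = (d - 5)^3*(d + 4)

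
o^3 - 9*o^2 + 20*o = o*(o - 5)*(o - 4)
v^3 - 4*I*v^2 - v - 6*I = (v - 3*I)*(v - 2*I)*(v + I)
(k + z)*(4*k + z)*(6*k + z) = 24*k^3 + 34*k^2*z + 11*k*z^2 + z^3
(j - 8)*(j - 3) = j^2 - 11*j + 24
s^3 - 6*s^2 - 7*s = s*(s - 7)*(s + 1)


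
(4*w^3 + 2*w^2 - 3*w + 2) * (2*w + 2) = 8*w^4 + 12*w^3 - 2*w^2 - 2*w + 4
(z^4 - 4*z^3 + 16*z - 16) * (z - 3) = z^5 - 7*z^4 + 12*z^3 + 16*z^2 - 64*z + 48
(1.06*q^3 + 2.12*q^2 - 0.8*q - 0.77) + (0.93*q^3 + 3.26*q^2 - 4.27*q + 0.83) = 1.99*q^3 + 5.38*q^2 - 5.07*q + 0.0599999999999999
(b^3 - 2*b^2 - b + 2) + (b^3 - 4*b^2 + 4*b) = 2*b^3 - 6*b^2 + 3*b + 2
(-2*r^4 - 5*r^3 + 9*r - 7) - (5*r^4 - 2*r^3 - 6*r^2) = -7*r^4 - 3*r^3 + 6*r^2 + 9*r - 7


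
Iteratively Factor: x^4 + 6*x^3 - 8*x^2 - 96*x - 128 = (x + 2)*(x^3 + 4*x^2 - 16*x - 64) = (x + 2)*(x + 4)*(x^2 - 16) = (x - 4)*(x + 2)*(x + 4)*(x + 4)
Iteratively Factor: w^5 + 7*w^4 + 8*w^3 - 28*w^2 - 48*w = (w)*(w^4 + 7*w^3 + 8*w^2 - 28*w - 48) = w*(w + 3)*(w^3 + 4*w^2 - 4*w - 16) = w*(w + 3)*(w + 4)*(w^2 - 4) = w*(w + 2)*(w + 3)*(w + 4)*(w - 2)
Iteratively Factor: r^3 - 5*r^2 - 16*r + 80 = (r + 4)*(r^2 - 9*r + 20) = (r - 4)*(r + 4)*(r - 5)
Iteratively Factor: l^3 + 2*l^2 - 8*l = (l + 4)*(l^2 - 2*l) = l*(l + 4)*(l - 2)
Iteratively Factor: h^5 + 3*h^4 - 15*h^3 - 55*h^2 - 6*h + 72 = (h + 3)*(h^4 - 15*h^2 - 10*h + 24) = (h + 2)*(h + 3)*(h^3 - 2*h^2 - 11*h + 12) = (h - 1)*(h + 2)*(h + 3)*(h^2 - h - 12) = (h - 4)*(h - 1)*(h + 2)*(h + 3)*(h + 3)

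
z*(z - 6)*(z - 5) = z^3 - 11*z^2 + 30*z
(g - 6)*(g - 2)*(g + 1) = g^3 - 7*g^2 + 4*g + 12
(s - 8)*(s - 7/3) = s^2 - 31*s/3 + 56/3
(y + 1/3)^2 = y^2 + 2*y/3 + 1/9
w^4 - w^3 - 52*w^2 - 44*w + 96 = (w - 8)*(w - 1)*(w + 2)*(w + 6)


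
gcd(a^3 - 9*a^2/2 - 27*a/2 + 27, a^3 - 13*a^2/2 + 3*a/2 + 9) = a^2 - 15*a/2 + 9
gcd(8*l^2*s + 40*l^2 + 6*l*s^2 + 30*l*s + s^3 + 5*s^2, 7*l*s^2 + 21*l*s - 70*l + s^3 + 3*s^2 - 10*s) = s + 5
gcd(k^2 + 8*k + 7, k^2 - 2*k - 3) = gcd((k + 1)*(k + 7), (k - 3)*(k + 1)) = k + 1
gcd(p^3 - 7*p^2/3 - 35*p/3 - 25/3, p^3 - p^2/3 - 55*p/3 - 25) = p^2 - 10*p/3 - 25/3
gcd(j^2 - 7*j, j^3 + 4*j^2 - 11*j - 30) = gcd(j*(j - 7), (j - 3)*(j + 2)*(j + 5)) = 1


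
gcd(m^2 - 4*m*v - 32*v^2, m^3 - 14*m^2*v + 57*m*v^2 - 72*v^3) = -m + 8*v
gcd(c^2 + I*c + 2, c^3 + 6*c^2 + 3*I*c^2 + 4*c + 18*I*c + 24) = c - I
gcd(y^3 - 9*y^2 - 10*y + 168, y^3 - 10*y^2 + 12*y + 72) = y - 6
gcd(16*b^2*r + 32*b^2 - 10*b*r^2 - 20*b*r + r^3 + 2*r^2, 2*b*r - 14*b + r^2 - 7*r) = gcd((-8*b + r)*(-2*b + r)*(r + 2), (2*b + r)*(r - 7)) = 1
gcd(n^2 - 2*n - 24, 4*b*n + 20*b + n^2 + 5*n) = 1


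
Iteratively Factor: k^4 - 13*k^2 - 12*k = (k - 4)*(k^3 + 4*k^2 + 3*k) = (k - 4)*(k + 3)*(k^2 + k) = (k - 4)*(k + 1)*(k + 3)*(k)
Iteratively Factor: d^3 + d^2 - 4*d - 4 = (d - 2)*(d^2 + 3*d + 2) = (d - 2)*(d + 2)*(d + 1)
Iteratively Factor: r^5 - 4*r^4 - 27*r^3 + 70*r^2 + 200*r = (r + 2)*(r^4 - 6*r^3 - 15*r^2 + 100*r) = (r - 5)*(r + 2)*(r^3 - r^2 - 20*r) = (r - 5)^2*(r + 2)*(r^2 + 4*r) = (r - 5)^2*(r + 2)*(r + 4)*(r)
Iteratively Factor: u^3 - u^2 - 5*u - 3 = (u + 1)*(u^2 - 2*u - 3) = (u - 3)*(u + 1)*(u + 1)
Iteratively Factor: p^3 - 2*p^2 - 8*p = (p)*(p^2 - 2*p - 8) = p*(p - 4)*(p + 2)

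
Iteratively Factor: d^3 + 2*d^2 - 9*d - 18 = (d - 3)*(d^2 + 5*d + 6) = (d - 3)*(d + 3)*(d + 2)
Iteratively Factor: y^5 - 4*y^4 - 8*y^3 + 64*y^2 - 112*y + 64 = (y - 2)*(y^4 - 2*y^3 - 12*y^2 + 40*y - 32) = (y - 2)*(y + 4)*(y^3 - 6*y^2 + 12*y - 8) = (y - 2)^2*(y + 4)*(y^2 - 4*y + 4) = (y - 2)^3*(y + 4)*(y - 2)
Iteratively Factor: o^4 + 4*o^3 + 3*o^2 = (o)*(o^3 + 4*o^2 + 3*o) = o*(o + 3)*(o^2 + o) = o^2*(o + 3)*(o + 1)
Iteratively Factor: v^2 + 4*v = (v)*(v + 4)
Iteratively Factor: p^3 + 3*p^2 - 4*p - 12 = (p - 2)*(p^2 + 5*p + 6) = (p - 2)*(p + 3)*(p + 2)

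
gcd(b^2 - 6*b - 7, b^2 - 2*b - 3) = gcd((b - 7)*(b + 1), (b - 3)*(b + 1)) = b + 1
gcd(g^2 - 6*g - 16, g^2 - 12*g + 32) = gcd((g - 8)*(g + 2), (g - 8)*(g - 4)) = g - 8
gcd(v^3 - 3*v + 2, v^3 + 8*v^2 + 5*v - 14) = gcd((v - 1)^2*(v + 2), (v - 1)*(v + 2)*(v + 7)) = v^2 + v - 2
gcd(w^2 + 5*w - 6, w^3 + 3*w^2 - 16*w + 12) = w^2 + 5*w - 6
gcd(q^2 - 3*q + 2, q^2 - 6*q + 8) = q - 2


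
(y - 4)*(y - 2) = y^2 - 6*y + 8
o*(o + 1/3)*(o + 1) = o^3 + 4*o^2/3 + o/3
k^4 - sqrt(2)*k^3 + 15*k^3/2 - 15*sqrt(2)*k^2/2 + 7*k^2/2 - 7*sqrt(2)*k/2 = k*(k + 1/2)*(k + 7)*(k - sqrt(2))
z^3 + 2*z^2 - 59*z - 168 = (z - 8)*(z + 3)*(z + 7)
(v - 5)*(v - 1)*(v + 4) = v^3 - 2*v^2 - 19*v + 20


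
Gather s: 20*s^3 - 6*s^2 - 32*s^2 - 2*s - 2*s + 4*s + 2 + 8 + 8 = 20*s^3 - 38*s^2 + 18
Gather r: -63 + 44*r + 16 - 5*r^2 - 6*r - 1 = -5*r^2 + 38*r - 48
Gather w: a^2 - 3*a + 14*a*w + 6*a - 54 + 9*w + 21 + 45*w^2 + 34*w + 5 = a^2 + 3*a + 45*w^2 + w*(14*a + 43) - 28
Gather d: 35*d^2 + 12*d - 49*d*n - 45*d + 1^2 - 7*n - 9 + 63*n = 35*d^2 + d*(-49*n - 33) + 56*n - 8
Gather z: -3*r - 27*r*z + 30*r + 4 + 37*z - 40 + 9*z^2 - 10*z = 27*r + 9*z^2 + z*(27 - 27*r) - 36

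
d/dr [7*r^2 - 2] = 14*r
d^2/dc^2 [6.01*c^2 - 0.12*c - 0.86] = 12.0200000000000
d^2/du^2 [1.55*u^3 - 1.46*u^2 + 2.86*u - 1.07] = 9.3*u - 2.92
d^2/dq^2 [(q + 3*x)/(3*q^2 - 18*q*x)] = 2*(3*q*(-q + x)*(q - 6*x) + 4*(q - 3*x)^2*(q + 3*x))/(3*q^3*(q - 6*x)^3)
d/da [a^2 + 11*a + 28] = 2*a + 11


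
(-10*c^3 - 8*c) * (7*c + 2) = -70*c^4 - 20*c^3 - 56*c^2 - 16*c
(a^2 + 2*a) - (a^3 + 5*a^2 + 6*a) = -a^3 - 4*a^2 - 4*a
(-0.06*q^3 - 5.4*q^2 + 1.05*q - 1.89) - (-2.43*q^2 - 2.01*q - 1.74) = -0.06*q^3 - 2.97*q^2 + 3.06*q - 0.15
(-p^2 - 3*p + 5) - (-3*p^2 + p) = 2*p^2 - 4*p + 5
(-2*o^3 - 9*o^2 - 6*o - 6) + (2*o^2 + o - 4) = -2*o^3 - 7*o^2 - 5*o - 10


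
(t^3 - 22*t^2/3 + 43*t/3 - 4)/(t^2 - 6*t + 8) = (t^2 - 10*t/3 + 1)/(t - 2)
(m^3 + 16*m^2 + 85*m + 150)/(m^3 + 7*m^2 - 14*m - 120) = (m + 5)/(m - 4)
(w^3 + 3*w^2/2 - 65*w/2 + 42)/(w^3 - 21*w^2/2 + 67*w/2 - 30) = (w + 7)/(w - 5)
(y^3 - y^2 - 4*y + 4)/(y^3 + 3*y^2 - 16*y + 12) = (y + 2)/(y + 6)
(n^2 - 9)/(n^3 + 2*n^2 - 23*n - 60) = (n - 3)/(n^2 - n - 20)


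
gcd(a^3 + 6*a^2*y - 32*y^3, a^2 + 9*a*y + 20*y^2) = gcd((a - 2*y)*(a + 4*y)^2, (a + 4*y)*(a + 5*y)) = a + 4*y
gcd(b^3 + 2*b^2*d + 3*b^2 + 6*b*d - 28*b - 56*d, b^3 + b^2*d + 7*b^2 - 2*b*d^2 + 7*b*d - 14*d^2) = b^2 + 2*b*d + 7*b + 14*d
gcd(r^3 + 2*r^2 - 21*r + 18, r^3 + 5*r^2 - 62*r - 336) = r + 6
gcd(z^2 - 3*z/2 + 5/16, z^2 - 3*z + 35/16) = z - 5/4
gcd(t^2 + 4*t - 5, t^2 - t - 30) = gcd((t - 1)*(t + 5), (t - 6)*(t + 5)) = t + 5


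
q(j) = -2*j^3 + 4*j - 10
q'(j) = 4 - 6*j^2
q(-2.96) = 30.03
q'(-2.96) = -48.57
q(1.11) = -8.30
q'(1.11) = -3.39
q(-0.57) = -11.91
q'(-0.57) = 2.05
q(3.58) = -87.45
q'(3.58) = -72.90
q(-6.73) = 572.72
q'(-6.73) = -267.76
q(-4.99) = 218.54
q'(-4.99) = -145.40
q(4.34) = -156.13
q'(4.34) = -109.01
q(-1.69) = -7.11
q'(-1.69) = -13.14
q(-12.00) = 3398.00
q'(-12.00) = -860.00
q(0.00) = -10.00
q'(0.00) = 4.00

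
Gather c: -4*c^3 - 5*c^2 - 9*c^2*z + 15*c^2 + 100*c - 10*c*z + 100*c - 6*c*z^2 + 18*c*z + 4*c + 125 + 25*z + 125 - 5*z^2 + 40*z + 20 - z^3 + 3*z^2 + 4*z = -4*c^3 + c^2*(10 - 9*z) + c*(-6*z^2 + 8*z + 204) - z^3 - 2*z^2 + 69*z + 270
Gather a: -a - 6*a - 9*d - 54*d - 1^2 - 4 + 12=-7*a - 63*d + 7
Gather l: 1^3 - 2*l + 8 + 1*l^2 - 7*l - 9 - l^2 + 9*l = 0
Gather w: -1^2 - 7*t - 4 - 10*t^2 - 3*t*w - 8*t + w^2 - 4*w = -10*t^2 - 15*t + w^2 + w*(-3*t - 4) - 5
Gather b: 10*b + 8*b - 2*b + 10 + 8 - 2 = 16*b + 16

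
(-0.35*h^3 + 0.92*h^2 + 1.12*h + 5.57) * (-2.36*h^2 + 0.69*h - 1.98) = 0.826*h^5 - 2.4127*h^4 - 1.3154*h^3 - 14.194*h^2 + 1.6257*h - 11.0286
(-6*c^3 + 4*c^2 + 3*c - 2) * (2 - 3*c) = 18*c^4 - 24*c^3 - c^2 + 12*c - 4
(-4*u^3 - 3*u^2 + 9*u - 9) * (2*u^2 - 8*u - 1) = -8*u^5 + 26*u^4 + 46*u^3 - 87*u^2 + 63*u + 9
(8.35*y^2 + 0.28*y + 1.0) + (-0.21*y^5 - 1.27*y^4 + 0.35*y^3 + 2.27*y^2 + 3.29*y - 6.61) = -0.21*y^5 - 1.27*y^4 + 0.35*y^3 + 10.62*y^2 + 3.57*y - 5.61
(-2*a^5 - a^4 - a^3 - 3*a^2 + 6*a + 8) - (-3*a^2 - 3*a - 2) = -2*a^5 - a^4 - a^3 + 9*a + 10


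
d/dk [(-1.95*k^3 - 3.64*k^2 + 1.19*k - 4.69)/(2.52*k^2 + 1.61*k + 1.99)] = (-4.914*k^4 - 6.279*k^3 - 20.5007*k^2 + 9.1504*k + 9.919)/(6.3504*k^4 + 8.1144*k^3 + 12.6217*k^2 + 6.4078*k + 3.9601)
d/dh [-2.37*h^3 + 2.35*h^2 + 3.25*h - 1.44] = -7.11*h^2 + 4.7*h + 3.25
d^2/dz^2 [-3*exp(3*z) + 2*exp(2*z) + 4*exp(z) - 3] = (-27*exp(2*z) + 8*exp(z) + 4)*exp(z)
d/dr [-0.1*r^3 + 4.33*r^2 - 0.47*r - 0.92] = -0.3*r^2 + 8.66*r - 0.47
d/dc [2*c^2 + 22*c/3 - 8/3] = 4*c + 22/3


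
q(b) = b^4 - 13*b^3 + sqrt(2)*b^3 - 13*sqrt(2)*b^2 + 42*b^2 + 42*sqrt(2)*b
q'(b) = 4*b^3 - 39*b^2 + 3*sqrt(2)*b^2 - 26*sqrt(2)*b + 84*b + 42*sqrt(2)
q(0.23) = 14.77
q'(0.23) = 68.47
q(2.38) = 151.03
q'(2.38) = 28.85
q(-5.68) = 3588.47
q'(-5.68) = -2063.23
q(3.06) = 158.59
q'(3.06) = -6.92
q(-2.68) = 285.03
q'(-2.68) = -393.82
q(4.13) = 122.89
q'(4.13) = -56.61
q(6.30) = -10.21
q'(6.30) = -22.38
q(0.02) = 1.20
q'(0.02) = 60.33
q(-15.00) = 94149.50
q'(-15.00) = -21969.47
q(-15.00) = 94149.50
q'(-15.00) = -21969.47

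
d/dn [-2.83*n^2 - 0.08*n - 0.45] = -5.66*n - 0.08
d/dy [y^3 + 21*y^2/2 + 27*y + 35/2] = 3*y^2 + 21*y + 27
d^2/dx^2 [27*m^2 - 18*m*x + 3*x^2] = 6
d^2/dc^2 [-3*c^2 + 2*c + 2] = -6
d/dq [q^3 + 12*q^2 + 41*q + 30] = 3*q^2 + 24*q + 41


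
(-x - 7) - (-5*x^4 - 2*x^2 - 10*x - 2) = 5*x^4 + 2*x^2 + 9*x - 5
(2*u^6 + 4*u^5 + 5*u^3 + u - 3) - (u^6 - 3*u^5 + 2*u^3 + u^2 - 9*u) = u^6 + 7*u^5 + 3*u^3 - u^2 + 10*u - 3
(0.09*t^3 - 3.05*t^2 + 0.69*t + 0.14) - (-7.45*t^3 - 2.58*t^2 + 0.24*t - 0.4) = 7.54*t^3 - 0.47*t^2 + 0.45*t + 0.54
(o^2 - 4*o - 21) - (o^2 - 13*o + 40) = 9*o - 61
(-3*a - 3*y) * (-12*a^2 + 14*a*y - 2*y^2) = 36*a^3 - 6*a^2*y - 36*a*y^2 + 6*y^3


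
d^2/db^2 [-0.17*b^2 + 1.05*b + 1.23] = -0.340000000000000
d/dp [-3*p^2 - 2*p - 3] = -6*p - 2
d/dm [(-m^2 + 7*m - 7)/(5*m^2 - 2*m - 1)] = 3*(-11*m^2 + 24*m - 7)/(25*m^4 - 20*m^3 - 6*m^2 + 4*m + 1)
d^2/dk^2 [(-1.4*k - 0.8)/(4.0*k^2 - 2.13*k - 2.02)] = ((1.4*k + 0.8)*(8.0*k - 2.13)*(16.0*k - 4.26) + (33.6*k + 0.436000000000001)*(-4.0*k^2 + 2.13*k + 2.02))/(-4.0*k^2 + 2.13*k + 2.02)^3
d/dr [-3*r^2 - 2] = -6*r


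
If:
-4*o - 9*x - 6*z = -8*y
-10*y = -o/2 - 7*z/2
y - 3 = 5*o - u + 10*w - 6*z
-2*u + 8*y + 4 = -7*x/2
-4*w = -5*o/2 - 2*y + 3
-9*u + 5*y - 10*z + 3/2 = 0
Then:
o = 7482/112819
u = 128769/112819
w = -402819/451276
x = 39580/112819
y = -83067/225638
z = -119736/112819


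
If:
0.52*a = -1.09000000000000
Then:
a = -2.10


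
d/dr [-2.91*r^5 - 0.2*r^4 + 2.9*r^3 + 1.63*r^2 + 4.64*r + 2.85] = -14.55*r^4 - 0.8*r^3 + 8.7*r^2 + 3.26*r + 4.64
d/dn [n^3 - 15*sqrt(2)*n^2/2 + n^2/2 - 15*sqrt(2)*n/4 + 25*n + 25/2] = 3*n^2 - 15*sqrt(2)*n + n - 15*sqrt(2)/4 + 25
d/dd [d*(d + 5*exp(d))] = d*(5*exp(d) + 1) + d + 5*exp(d)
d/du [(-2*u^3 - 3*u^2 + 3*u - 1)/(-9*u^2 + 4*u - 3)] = (18*u^4 - 16*u^3 + 33*u^2 - 5)/(81*u^4 - 72*u^3 + 70*u^2 - 24*u + 9)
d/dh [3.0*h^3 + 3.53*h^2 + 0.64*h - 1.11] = 9.0*h^2 + 7.06*h + 0.64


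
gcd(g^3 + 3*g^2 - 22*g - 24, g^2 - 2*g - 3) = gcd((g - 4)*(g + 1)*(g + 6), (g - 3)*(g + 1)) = g + 1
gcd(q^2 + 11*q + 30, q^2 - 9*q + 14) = 1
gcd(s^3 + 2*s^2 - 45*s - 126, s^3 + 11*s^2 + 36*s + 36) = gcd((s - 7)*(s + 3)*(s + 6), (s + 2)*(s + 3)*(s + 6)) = s^2 + 9*s + 18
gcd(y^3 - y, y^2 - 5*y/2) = y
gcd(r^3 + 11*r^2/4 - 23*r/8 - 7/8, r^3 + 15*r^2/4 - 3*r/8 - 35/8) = r^2 + 5*r/2 - 7/2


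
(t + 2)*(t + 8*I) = t^2 + 2*t + 8*I*t + 16*I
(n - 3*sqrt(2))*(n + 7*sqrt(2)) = n^2 + 4*sqrt(2)*n - 42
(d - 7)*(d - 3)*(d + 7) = d^3 - 3*d^2 - 49*d + 147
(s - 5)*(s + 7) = s^2 + 2*s - 35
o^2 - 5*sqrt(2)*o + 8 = (o - 4*sqrt(2))*(o - sqrt(2))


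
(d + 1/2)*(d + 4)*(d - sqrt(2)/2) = d^3 - sqrt(2)*d^2/2 + 9*d^2/2 - 9*sqrt(2)*d/4 + 2*d - sqrt(2)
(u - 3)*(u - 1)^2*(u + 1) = u^4 - 4*u^3 + 2*u^2 + 4*u - 3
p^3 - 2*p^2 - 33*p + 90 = (p - 5)*(p - 3)*(p + 6)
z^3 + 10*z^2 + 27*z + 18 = (z + 1)*(z + 3)*(z + 6)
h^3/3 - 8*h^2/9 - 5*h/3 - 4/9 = (h/3 + 1/3)*(h - 4)*(h + 1/3)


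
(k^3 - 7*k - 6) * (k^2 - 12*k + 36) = k^5 - 12*k^4 + 29*k^3 + 78*k^2 - 180*k - 216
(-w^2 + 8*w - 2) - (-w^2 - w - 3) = 9*w + 1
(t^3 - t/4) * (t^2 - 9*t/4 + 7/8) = t^5 - 9*t^4/4 + 5*t^3/8 + 9*t^2/16 - 7*t/32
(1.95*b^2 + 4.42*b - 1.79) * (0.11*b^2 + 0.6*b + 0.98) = 0.2145*b^4 + 1.6562*b^3 + 4.3661*b^2 + 3.2576*b - 1.7542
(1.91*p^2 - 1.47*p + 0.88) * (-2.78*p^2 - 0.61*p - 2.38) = -5.3098*p^4 + 2.9215*p^3 - 6.0955*p^2 + 2.9618*p - 2.0944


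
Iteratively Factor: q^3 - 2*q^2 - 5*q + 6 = (q + 2)*(q^2 - 4*q + 3) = (q - 1)*(q + 2)*(q - 3)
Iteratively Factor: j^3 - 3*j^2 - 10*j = (j)*(j^2 - 3*j - 10) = j*(j - 5)*(j + 2)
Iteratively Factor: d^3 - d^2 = (d - 1)*(d^2) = d*(d - 1)*(d)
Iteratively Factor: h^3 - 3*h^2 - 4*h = (h)*(h^2 - 3*h - 4) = h*(h + 1)*(h - 4)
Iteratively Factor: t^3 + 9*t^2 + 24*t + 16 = (t + 4)*(t^2 + 5*t + 4) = (t + 1)*(t + 4)*(t + 4)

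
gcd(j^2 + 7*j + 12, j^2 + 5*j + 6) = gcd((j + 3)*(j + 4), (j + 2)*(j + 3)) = j + 3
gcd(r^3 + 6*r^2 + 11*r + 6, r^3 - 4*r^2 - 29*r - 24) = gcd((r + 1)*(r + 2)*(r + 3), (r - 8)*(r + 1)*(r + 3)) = r^2 + 4*r + 3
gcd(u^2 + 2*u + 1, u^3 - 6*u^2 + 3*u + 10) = u + 1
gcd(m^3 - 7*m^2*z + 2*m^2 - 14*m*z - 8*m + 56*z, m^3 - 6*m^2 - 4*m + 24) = m - 2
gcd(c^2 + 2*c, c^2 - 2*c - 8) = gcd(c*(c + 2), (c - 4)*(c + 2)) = c + 2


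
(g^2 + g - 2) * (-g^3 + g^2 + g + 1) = -g^5 + 4*g^3 - g - 2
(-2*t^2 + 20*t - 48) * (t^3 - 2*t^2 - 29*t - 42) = -2*t^5 + 24*t^4 - 30*t^3 - 400*t^2 + 552*t + 2016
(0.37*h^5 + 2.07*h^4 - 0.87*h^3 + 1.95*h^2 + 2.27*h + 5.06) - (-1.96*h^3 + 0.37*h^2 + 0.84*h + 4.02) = 0.37*h^5 + 2.07*h^4 + 1.09*h^3 + 1.58*h^2 + 1.43*h + 1.04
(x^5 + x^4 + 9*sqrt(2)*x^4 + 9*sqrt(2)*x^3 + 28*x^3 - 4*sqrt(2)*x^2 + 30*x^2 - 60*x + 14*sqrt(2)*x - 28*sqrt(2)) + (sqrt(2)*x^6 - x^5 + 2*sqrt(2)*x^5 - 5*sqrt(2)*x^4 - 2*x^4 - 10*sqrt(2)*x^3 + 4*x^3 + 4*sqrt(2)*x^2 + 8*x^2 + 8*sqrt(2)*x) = sqrt(2)*x^6 + 2*sqrt(2)*x^5 - x^4 + 4*sqrt(2)*x^4 - sqrt(2)*x^3 + 32*x^3 + 38*x^2 - 60*x + 22*sqrt(2)*x - 28*sqrt(2)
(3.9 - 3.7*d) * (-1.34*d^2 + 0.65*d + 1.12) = 4.958*d^3 - 7.631*d^2 - 1.609*d + 4.368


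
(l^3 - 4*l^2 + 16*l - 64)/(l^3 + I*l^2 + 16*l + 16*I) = (l - 4)/(l + I)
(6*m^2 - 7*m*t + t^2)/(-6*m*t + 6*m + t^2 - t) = (-m + t)/(t - 1)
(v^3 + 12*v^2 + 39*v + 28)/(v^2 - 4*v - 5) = (v^2 + 11*v + 28)/(v - 5)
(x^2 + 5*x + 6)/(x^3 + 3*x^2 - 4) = (x + 3)/(x^2 + x - 2)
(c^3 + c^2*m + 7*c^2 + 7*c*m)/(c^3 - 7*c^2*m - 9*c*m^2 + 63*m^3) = c*(c^2 + c*m + 7*c + 7*m)/(c^3 - 7*c^2*m - 9*c*m^2 + 63*m^3)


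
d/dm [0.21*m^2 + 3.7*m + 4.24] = 0.42*m + 3.7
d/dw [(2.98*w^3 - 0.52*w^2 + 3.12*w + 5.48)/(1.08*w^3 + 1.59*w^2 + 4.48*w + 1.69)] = (5.2998*w^4 + 19.9616*w^3 - 9.937*w^2 - 19.184*w - 19.2776)/(1.1664*w^6 + 3.4344*w^5 + 12.2049*w^4 + 17.8968*w^3 + 25.4446*w^2 + 15.1424*w + 2.8561)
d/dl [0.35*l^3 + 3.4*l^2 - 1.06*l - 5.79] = 1.05*l^2 + 6.8*l - 1.06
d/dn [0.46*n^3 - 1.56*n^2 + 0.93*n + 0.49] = 1.38*n^2 - 3.12*n + 0.93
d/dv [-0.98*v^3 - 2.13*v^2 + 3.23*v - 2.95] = -2.94*v^2 - 4.26*v + 3.23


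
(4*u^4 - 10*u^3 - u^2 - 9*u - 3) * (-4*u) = -16*u^5 + 40*u^4 + 4*u^3 + 36*u^2 + 12*u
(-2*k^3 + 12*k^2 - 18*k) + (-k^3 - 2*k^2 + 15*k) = -3*k^3 + 10*k^2 - 3*k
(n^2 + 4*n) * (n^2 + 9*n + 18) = n^4 + 13*n^3 + 54*n^2 + 72*n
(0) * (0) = 0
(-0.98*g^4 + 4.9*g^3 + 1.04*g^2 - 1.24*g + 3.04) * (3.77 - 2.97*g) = 2.9106*g^5 - 18.2476*g^4 + 15.3842*g^3 + 7.6036*g^2 - 13.7036*g + 11.4608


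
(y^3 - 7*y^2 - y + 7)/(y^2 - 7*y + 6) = (y^2 - 6*y - 7)/(y - 6)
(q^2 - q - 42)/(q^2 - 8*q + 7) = (q + 6)/(q - 1)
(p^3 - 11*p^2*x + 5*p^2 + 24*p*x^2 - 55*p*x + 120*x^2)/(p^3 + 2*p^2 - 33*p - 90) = (p^2 - 11*p*x + 24*x^2)/(p^2 - 3*p - 18)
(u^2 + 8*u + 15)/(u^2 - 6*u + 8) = (u^2 + 8*u + 15)/(u^2 - 6*u + 8)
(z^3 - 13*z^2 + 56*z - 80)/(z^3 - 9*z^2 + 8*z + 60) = (z^2 - 8*z + 16)/(z^2 - 4*z - 12)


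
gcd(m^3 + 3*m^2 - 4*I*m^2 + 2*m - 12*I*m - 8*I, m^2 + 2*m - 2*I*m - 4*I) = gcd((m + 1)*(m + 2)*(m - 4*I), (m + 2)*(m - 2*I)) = m + 2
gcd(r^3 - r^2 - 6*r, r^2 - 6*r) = r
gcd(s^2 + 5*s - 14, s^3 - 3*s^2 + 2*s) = s - 2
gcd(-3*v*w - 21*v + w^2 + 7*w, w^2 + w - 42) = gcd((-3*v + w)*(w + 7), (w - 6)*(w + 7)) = w + 7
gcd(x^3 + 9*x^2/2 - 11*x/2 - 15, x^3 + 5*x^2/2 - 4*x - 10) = x - 2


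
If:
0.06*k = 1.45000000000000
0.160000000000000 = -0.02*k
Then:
No Solution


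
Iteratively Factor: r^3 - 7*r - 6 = (r + 2)*(r^2 - 2*r - 3) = (r - 3)*(r + 2)*(r + 1)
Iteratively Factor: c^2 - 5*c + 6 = (c - 3)*(c - 2)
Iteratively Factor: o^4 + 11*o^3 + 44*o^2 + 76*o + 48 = (o + 2)*(o^3 + 9*o^2 + 26*o + 24) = (o + 2)*(o + 3)*(o^2 + 6*o + 8) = (o + 2)^2*(o + 3)*(o + 4)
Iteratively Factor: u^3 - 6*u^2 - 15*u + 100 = (u + 4)*(u^2 - 10*u + 25) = (u - 5)*(u + 4)*(u - 5)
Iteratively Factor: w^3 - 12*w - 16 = (w - 4)*(w^2 + 4*w + 4) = (w - 4)*(w + 2)*(w + 2)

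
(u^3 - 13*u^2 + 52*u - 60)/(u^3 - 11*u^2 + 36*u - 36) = (u - 5)/(u - 3)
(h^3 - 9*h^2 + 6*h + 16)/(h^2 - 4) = (h^2 - 7*h - 8)/(h + 2)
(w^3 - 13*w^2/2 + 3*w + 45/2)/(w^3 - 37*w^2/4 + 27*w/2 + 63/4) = 2*(2*w^2 - 7*w - 15)/(4*w^2 - 25*w - 21)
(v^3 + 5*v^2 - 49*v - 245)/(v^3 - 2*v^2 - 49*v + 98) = (v + 5)/(v - 2)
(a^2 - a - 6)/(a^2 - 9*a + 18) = (a + 2)/(a - 6)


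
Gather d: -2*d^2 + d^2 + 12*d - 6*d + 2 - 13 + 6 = -d^2 + 6*d - 5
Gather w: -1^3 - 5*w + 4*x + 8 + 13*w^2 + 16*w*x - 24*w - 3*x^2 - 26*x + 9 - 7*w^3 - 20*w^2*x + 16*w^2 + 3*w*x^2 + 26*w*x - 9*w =-7*w^3 + w^2*(29 - 20*x) + w*(3*x^2 + 42*x - 38) - 3*x^2 - 22*x + 16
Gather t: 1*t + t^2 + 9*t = t^2 + 10*t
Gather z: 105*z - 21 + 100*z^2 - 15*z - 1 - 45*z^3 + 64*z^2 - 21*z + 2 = -45*z^3 + 164*z^2 + 69*z - 20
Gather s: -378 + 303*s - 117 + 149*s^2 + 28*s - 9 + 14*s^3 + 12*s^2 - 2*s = 14*s^3 + 161*s^2 + 329*s - 504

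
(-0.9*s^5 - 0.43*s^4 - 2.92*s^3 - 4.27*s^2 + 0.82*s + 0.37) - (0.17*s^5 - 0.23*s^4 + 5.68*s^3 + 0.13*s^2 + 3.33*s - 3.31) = -1.07*s^5 - 0.2*s^4 - 8.6*s^3 - 4.4*s^2 - 2.51*s + 3.68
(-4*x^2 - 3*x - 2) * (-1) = 4*x^2 + 3*x + 2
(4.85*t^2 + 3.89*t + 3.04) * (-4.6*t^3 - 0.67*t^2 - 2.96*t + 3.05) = -22.31*t^5 - 21.1435*t^4 - 30.9463*t^3 + 1.2413*t^2 + 2.8661*t + 9.272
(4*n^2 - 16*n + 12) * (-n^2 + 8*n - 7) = -4*n^4 + 48*n^3 - 168*n^2 + 208*n - 84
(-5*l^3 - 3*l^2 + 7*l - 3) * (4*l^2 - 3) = -20*l^5 - 12*l^4 + 43*l^3 - 3*l^2 - 21*l + 9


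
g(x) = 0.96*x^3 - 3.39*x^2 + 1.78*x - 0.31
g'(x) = 2.88*x^2 - 6.78*x + 1.78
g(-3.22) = -73.24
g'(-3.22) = 53.47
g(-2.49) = -40.58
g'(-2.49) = 36.52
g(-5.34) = -252.67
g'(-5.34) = 120.11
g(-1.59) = -15.57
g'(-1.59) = 19.84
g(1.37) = -1.77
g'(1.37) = -2.10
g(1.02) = -1.00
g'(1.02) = -2.14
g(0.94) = -0.83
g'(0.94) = -2.05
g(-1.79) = -19.86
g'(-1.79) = 23.14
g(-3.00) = -62.08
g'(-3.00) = 48.04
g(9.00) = 440.96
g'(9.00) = 174.04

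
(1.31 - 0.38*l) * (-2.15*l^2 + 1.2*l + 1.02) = 0.817*l^3 - 3.2725*l^2 + 1.1844*l + 1.3362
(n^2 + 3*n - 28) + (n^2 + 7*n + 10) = 2*n^2 + 10*n - 18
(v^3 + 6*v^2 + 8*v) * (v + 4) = v^4 + 10*v^3 + 32*v^2 + 32*v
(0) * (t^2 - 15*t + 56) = 0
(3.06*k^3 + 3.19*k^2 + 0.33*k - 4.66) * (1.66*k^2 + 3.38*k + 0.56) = 5.0796*k^5 + 15.6382*k^4 + 13.0436*k^3 - 4.8338*k^2 - 15.566*k - 2.6096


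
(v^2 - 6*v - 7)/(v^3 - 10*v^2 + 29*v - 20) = (v^2 - 6*v - 7)/(v^3 - 10*v^2 + 29*v - 20)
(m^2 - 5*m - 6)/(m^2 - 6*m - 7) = (m - 6)/(m - 7)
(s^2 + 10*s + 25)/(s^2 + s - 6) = (s^2 + 10*s + 25)/(s^2 + s - 6)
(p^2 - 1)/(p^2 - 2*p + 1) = (p + 1)/(p - 1)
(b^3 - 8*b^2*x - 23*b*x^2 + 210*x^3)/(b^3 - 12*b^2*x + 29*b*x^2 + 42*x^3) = (b + 5*x)/(b + x)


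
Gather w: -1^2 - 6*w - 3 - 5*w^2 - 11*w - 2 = -5*w^2 - 17*w - 6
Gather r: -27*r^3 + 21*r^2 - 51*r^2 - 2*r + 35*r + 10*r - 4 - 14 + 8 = -27*r^3 - 30*r^2 + 43*r - 10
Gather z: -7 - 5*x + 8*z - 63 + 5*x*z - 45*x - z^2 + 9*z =-50*x - z^2 + z*(5*x + 17) - 70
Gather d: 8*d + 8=8*d + 8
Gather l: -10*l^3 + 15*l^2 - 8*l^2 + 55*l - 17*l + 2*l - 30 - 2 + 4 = -10*l^3 + 7*l^2 + 40*l - 28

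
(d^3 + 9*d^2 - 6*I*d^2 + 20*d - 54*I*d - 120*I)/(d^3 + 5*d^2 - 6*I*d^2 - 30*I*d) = (d + 4)/d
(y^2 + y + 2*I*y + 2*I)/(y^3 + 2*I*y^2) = (y + 1)/y^2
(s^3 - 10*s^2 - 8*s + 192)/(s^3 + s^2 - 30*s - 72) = (s - 8)/(s + 3)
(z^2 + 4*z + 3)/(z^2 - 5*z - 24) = (z + 1)/(z - 8)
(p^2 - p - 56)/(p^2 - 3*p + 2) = (p^2 - p - 56)/(p^2 - 3*p + 2)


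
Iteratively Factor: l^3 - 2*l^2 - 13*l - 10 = (l - 5)*(l^2 + 3*l + 2) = (l - 5)*(l + 1)*(l + 2)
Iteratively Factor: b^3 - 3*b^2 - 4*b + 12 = (b - 3)*(b^2 - 4) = (b - 3)*(b - 2)*(b + 2)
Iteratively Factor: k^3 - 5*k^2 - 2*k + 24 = (k - 4)*(k^2 - k - 6) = (k - 4)*(k + 2)*(k - 3)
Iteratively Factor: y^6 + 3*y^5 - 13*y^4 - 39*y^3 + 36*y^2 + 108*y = (y + 2)*(y^5 + y^4 - 15*y^3 - 9*y^2 + 54*y) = (y - 3)*(y + 2)*(y^4 + 4*y^3 - 3*y^2 - 18*y) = (y - 3)*(y + 2)*(y + 3)*(y^3 + y^2 - 6*y) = (y - 3)*(y + 2)*(y + 3)^2*(y^2 - 2*y) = y*(y - 3)*(y + 2)*(y + 3)^2*(y - 2)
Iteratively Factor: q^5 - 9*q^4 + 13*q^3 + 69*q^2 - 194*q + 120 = (q - 5)*(q^4 - 4*q^3 - 7*q^2 + 34*q - 24) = (q - 5)*(q - 4)*(q^3 - 7*q + 6) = (q - 5)*(q - 4)*(q - 2)*(q^2 + 2*q - 3) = (q - 5)*(q - 4)*(q - 2)*(q - 1)*(q + 3)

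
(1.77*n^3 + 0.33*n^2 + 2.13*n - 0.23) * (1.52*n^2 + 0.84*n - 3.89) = 2.6904*n^5 + 1.9884*n^4 - 3.3705*n^3 + 0.1559*n^2 - 8.4789*n + 0.8947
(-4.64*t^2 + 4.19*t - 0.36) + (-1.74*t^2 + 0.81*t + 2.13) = -6.38*t^2 + 5.0*t + 1.77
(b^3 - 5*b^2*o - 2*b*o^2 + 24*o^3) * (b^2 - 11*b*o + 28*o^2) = b^5 - 16*b^4*o + 81*b^3*o^2 - 94*b^2*o^3 - 320*b*o^4 + 672*o^5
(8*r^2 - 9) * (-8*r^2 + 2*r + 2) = -64*r^4 + 16*r^3 + 88*r^2 - 18*r - 18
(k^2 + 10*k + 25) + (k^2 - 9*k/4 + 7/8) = 2*k^2 + 31*k/4 + 207/8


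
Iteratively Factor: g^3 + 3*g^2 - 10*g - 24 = (g + 2)*(g^2 + g - 12) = (g + 2)*(g + 4)*(g - 3)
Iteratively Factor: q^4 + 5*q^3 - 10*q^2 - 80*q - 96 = (q + 4)*(q^3 + q^2 - 14*q - 24) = (q + 3)*(q + 4)*(q^2 - 2*q - 8) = (q + 2)*(q + 3)*(q + 4)*(q - 4)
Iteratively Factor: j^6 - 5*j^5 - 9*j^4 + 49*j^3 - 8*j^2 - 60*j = (j + 3)*(j^5 - 8*j^4 + 15*j^3 + 4*j^2 - 20*j) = (j - 2)*(j + 3)*(j^4 - 6*j^3 + 3*j^2 + 10*j) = j*(j - 2)*(j + 3)*(j^3 - 6*j^2 + 3*j + 10) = j*(j - 2)^2*(j + 3)*(j^2 - 4*j - 5) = j*(j - 2)^2*(j + 1)*(j + 3)*(j - 5)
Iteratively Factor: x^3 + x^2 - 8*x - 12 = (x + 2)*(x^2 - x - 6) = (x + 2)^2*(x - 3)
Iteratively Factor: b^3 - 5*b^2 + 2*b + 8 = (b - 2)*(b^2 - 3*b - 4) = (b - 2)*(b + 1)*(b - 4)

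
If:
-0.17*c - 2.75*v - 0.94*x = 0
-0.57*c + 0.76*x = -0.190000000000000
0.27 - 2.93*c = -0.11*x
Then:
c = 0.09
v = 0.06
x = -0.19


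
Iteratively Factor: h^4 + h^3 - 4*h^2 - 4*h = (h + 1)*(h^3 - 4*h) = (h + 1)*(h + 2)*(h^2 - 2*h) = (h - 2)*(h + 1)*(h + 2)*(h)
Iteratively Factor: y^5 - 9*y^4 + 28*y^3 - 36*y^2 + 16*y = (y - 2)*(y^4 - 7*y^3 + 14*y^2 - 8*y) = (y - 2)^2*(y^3 - 5*y^2 + 4*y) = (y - 2)^2*(y - 1)*(y^2 - 4*y) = (y - 4)*(y - 2)^2*(y - 1)*(y)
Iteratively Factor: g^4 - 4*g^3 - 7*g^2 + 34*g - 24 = (g - 4)*(g^3 - 7*g + 6) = (g - 4)*(g - 1)*(g^2 + g - 6) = (g - 4)*(g - 1)*(g + 3)*(g - 2)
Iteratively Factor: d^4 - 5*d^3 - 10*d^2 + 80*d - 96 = (d + 4)*(d^3 - 9*d^2 + 26*d - 24) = (d - 2)*(d + 4)*(d^2 - 7*d + 12) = (d - 4)*(d - 2)*(d + 4)*(d - 3)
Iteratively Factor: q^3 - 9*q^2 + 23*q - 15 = (q - 3)*(q^2 - 6*q + 5) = (q - 3)*(q - 1)*(q - 5)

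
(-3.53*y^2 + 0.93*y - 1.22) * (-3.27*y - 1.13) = 11.5431*y^3 + 0.947799999999999*y^2 + 2.9385*y + 1.3786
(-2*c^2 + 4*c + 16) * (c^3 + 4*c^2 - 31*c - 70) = -2*c^5 - 4*c^4 + 94*c^3 + 80*c^2 - 776*c - 1120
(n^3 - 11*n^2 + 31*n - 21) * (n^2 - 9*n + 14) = n^5 - 20*n^4 + 144*n^3 - 454*n^2 + 623*n - 294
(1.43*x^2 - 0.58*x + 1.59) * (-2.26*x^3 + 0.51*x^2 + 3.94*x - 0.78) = -3.2318*x^5 + 2.0401*x^4 + 1.745*x^3 - 2.5897*x^2 + 6.717*x - 1.2402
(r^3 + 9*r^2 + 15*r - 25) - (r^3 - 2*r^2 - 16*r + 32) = 11*r^2 + 31*r - 57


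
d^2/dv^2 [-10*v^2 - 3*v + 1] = -20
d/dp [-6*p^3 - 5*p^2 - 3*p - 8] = -18*p^2 - 10*p - 3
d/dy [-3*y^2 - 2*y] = -6*y - 2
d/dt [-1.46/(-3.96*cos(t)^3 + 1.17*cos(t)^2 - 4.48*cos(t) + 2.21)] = (17.3448*cos(t)^2 - 3.4164*cos(t) + 6.5408)*sin(t)/(3.96*cos(t)^3 - 1.17*cos(t)^2 + 4.48*cos(t) - 2.21)^2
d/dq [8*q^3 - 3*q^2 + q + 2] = 24*q^2 - 6*q + 1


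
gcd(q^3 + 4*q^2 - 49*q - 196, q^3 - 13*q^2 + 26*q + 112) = q - 7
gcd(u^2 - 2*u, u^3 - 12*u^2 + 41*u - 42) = u - 2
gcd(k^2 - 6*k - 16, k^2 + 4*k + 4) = k + 2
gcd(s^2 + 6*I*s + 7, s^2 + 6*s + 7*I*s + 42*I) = s + 7*I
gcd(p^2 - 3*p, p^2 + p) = p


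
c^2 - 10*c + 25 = (c - 5)^2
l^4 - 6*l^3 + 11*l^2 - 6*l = l*(l - 3)*(l - 2)*(l - 1)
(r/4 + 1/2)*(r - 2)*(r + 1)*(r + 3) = r^4/4 + r^3 - r^2/4 - 4*r - 3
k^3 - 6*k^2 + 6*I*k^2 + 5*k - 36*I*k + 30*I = (k - 5)*(k - 1)*(k + 6*I)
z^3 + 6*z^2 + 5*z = z*(z + 1)*(z + 5)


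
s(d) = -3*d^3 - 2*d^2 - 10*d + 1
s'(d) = -9*d^2 - 4*d - 10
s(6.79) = -1098.25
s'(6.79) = -452.10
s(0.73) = -8.53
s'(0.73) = -17.72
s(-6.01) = 640.11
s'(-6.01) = -311.04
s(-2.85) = 82.70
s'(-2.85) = -71.70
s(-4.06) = 209.40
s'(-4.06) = -142.11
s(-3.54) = 144.42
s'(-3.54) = -108.62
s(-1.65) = 25.53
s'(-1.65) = -27.90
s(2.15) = -59.56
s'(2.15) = -60.20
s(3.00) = -128.00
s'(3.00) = -103.00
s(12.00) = -5591.00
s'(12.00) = -1354.00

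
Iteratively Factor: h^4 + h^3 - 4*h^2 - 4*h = (h - 2)*(h^3 + 3*h^2 + 2*h) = h*(h - 2)*(h^2 + 3*h + 2) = h*(h - 2)*(h + 2)*(h + 1)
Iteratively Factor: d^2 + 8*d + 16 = (d + 4)*(d + 4)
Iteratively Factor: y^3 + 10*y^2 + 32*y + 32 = (y + 4)*(y^2 + 6*y + 8) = (y + 2)*(y + 4)*(y + 4)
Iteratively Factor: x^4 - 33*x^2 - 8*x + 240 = (x - 3)*(x^3 + 3*x^2 - 24*x - 80) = (x - 3)*(x + 4)*(x^2 - x - 20) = (x - 3)*(x + 4)^2*(x - 5)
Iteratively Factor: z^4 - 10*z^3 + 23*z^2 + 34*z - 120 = (z - 4)*(z^3 - 6*z^2 - z + 30) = (z - 4)*(z - 3)*(z^2 - 3*z - 10) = (z - 5)*(z - 4)*(z - 3)*(z + 2)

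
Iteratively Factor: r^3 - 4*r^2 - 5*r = (r + 1)*(r^2 - 5*r) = r*(r + 1)*(r - 5)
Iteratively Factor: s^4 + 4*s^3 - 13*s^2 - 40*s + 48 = (s + 4)*(s^3 - 13*s + 12) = (s - 3)*(s + 4)*(s^2 + 3*s - 4) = (s - 3)*(s + 4)^2*(s - 1)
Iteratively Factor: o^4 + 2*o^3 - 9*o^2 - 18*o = (o + 2)*(o^3 - 9*o) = (o + 2)*(o + 3)*(o^2 - 3*o) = o*(o + 2)*(o + 3)*(o - 3)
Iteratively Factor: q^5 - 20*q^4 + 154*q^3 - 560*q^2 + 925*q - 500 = (q - 4)*(q^4 - 16*q^3 + 90*q^2 - 200*q + 125) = (q - 4)*(q - 1)*(q^3 - 15*q^2 + 75*q - 125) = (q - 5)*(q - 4)*(q - 1)*(q^2 - 10*q + 25) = (q - 5)^2*(q - 4)*(q - 1)*(q - 5)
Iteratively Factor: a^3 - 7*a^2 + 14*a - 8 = (a - 2)*(a^2 - 5*a + 4) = (a - 2)*(a - 1)*(a - 4)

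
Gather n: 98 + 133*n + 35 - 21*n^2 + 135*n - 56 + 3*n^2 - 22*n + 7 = -18*n^2 + 246*n + 84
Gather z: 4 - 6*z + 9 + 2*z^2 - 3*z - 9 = 2*z^2 - 9*z + 4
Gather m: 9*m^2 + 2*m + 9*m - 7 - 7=9*m^2 + 11*m - 14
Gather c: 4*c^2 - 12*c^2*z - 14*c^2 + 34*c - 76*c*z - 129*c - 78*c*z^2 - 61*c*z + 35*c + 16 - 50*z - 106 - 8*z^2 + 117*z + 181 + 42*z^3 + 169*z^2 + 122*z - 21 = c^2*(-12*z - 10) + c*(-78*z^2 - 137*z - 60) + 42*z^3 + 161*z^2 + 189*z + 70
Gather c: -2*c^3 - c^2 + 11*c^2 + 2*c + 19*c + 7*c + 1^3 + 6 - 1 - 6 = -2*c^3 + 10*c^2 + 28*c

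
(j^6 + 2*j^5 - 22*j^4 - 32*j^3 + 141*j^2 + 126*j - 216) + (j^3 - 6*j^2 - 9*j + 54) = j^6 + 2*j^5 - 22*j^4 - 31*j^3 + 135*j^2 + 117*j - 162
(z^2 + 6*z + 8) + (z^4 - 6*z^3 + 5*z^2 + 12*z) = z^4 - 6*z^3 + 6*z^2 + 18*z + 8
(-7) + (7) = 0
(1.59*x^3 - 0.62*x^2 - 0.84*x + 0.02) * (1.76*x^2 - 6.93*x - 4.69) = 2.7984*x^5 - 12.1099*x^4 - 4.6389*x^3 + 8.7642*x^2 + 3.801*x - 0.0938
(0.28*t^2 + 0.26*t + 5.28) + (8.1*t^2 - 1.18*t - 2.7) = 8.38*t^2 - 0.92*t + 2.58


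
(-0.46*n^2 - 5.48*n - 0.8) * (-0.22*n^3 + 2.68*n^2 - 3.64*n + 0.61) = 0.1012*n^5 - 0.0272000000000001*n^4 - 12.836*n^3 + 17.5226*n^2 - 0.4308*n - 0.488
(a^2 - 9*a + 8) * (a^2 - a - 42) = a^4 - 10*a^3 - 25*a^2 + 370*a - 336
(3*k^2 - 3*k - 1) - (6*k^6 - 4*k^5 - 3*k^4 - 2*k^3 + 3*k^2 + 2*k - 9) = -6*k^6 + 4*k^5 + 3*k^4 + 2*k^3 - 5*k + 8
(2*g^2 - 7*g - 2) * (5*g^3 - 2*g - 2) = 10*g^5 - 35*g^4 - 14*g^3 + 10*g^2 + 18*g + 4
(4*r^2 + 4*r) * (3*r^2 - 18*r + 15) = 12*r^4 - 60*r^3 - 12*r^2 + 60*r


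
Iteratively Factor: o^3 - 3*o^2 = (o)*(o^2 - 3*o) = o*(o - 3)*(o)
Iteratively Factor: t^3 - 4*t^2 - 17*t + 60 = (t + 4)*(t^2 - 8*t + 15) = (t - 3)*(t + 4)*(t - 5)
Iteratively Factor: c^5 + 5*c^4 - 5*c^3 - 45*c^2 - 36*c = (c + 3)*(c^4 + 2*c^3 - 11*c^2 - 12*c) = (c - 3)*(c + 3)*(c^3 + 5*c^2 + 4*c) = (c - 3)*(c + 1)*(c + 3)*(c^2 + 4*c) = c*(c - 3)*(c + 1)*(c + 3)*(c + 4)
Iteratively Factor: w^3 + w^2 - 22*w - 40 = (w - 5)*(w^2 + 6*w + 8) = (w - 5)*(w + 4)*(w + 2)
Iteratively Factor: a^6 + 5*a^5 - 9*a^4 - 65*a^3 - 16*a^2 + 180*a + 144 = (a + 4)*(a^5 + a^4 - 13*a^3 - 13*a^2 + 36*a + 36) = (a + 1)*(a + 4)*(a^4 - 13*a^2 + 36) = (a - 2)*(a + 1)*(a + 4)*(a^3 + 2*a^2 - 9*a - 18) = (a - 3)*(a - 2)*(a + 1)*(a + 4)*(a^2 + 5*a + 6) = (a - 3)*(a - 2)*(a + 1)*(a + 3)*(a + 4)*(a + 2)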